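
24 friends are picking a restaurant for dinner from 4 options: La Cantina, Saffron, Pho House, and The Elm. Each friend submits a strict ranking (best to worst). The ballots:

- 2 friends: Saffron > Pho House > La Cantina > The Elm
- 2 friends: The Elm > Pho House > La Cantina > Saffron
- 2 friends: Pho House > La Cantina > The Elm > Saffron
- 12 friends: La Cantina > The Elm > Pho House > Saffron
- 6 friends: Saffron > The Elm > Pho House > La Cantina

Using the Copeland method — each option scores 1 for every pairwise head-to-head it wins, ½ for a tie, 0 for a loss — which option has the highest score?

La Cantina

La Cantina: beats Saffron and The Elm; ties Pho House → score 2.5.
Saffron: loses to La Cantina, Pho House, and The Elm → score 0.
Pho House: beats Saffron; ties La Cantina; loses to The Elm → score 1.5.
The Elm: beats Saffron and Pho House; loses to La Cantina → score 2.
La Cantina has the best pairwise record.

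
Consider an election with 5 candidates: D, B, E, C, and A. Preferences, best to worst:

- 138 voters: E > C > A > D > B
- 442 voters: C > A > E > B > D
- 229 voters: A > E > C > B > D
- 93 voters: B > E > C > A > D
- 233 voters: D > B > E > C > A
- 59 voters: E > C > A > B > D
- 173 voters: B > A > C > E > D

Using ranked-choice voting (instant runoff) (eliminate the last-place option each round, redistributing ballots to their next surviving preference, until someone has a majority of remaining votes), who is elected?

Round 1: D 233, B 266, E 197, C 442, A 229. Eliminate E.
Round 2: D 233, B 266, C 639, A 229. Eliminate A.
Round 3: D 233, B 266, C 868. C has a majority.

C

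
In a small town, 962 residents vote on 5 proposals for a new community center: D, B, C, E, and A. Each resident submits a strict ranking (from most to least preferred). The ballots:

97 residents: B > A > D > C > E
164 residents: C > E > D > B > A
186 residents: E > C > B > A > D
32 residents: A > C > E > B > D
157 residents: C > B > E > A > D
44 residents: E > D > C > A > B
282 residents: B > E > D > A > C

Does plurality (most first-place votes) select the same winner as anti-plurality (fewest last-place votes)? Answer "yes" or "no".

Plurality — first-place votes: D 0, B 379, C 321, E 230, A 32. Winner: B.
Anti-plurality — last-place votes: D 375, B 44, C 282, E 97, A 164. Winner: B.
The two methods agree.

yes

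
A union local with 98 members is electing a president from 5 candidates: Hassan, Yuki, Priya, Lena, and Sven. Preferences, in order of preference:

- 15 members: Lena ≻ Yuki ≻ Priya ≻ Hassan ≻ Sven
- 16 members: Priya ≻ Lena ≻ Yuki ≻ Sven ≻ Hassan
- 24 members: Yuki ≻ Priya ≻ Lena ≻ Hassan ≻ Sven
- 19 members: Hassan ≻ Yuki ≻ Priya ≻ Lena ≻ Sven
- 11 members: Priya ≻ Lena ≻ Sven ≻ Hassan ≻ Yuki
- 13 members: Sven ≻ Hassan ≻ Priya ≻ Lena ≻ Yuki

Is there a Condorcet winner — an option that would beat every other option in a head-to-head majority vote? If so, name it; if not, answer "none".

none

Checking pairwise contests:
Yuki beats Hassan 55–43.
Lena beats Yuki 55–43.
Yuki beats Priya 58–40.
Priya beats Lena 83–15.
Hassan beats Sven 58–40.
Every option loses at least one head-to-head, so there is no Condorcet winner.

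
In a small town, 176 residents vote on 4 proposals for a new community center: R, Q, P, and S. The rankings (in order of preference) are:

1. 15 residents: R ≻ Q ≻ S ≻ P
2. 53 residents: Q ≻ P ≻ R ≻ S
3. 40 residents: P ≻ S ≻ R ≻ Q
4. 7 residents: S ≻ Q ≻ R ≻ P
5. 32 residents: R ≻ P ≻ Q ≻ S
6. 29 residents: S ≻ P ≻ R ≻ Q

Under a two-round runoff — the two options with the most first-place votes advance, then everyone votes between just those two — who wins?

R

Round 1 first-place votes: R 47, Q 53, P 40, S 36.
Q and R advance.
Runoff: Q is preferred to R by 60 voters; R by 116.
R wins the runoff.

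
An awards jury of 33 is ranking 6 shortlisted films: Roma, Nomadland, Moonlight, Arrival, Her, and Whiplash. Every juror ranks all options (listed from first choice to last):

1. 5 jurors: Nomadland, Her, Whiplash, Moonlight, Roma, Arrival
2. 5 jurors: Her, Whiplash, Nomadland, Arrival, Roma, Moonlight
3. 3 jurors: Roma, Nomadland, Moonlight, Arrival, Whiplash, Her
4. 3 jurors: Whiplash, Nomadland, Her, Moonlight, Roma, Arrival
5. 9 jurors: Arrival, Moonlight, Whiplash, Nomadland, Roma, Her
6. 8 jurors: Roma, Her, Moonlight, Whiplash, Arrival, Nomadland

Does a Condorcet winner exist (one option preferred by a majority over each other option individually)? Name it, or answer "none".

Checking pairwise contests:
Nomadland beats Roma 22–11.
Moonlight beats Nomadland 17–16.
Her beats Moonlight 21–12.
Roma beats Arrival 19–14.
Roma beats Her 20–13.
Moonlight beats Whiplash 20–13.
Every option loses at least one head-to-head, so there is no Condorcet winner.

none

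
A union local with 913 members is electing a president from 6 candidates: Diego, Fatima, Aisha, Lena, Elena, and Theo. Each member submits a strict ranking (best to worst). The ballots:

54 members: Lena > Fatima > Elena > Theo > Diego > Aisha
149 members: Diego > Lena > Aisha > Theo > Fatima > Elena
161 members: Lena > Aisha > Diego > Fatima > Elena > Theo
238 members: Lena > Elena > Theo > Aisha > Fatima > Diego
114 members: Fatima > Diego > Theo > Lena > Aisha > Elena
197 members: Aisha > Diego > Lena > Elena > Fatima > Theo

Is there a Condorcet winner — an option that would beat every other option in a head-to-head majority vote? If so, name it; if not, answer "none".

none

Checking pairwise contests:
Aisha beats Diego 596–317.
Diego beats Fatima 507–406.
Lena beats Aisha 716–197.
Diego beats Lena 460–453.
Diego beats Elena 621–292.
Diego beats Theo 621–292.
Every option loses at least one head-to-head, so there is no Condorcet winner.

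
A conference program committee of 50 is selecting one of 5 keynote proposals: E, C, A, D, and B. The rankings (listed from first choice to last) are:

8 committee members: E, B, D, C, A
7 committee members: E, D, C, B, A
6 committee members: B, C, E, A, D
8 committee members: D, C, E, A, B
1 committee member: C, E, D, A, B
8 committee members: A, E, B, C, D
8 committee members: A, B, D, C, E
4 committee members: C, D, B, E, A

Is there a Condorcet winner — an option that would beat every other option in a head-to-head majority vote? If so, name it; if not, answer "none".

Checking pairwise contests:
C beats E 27–23.
D beats C 31–19.
E beats A 34–16.
E beats D 30–20.
E beats B 32–18.
Every option loses at least one head-to-head, so there is no Condorcet winner.

none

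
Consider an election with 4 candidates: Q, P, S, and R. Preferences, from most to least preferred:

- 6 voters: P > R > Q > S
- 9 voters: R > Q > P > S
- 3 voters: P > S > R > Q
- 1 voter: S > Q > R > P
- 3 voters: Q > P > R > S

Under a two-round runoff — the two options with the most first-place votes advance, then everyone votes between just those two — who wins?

P

Round 1 first-place votes: Q 3, P 9, S 1, R 9.
R and P advance.
Runoff: R is preferred to P by 10 voters; P by 12.
P wins the runoff.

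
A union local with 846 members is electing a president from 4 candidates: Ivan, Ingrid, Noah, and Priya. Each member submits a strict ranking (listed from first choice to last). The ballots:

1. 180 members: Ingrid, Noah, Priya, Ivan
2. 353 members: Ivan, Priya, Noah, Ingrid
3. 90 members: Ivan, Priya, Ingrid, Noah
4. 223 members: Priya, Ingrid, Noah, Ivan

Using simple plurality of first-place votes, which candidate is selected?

First-place votes: Ivan 443, Ingrid 180, Noah 0, Priya 223.
Ivan has the most first-place votes.

Ivan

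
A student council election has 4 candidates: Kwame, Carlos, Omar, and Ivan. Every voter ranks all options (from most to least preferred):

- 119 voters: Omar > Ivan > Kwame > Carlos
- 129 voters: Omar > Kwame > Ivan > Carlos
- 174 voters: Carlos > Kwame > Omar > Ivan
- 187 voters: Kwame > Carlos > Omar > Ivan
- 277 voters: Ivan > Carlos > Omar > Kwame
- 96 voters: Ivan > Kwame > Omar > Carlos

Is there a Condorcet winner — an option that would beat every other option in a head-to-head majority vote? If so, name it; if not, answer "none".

Checking pairwise contests:
Omar beats Kwame 525–457.
Kwame beats Carlos 531–451.
Carlos beats Omar 638–344.
Omar beats Ivan 609–373.
Every option loses at least one head-to-head, so there is no Condorcet winner.

none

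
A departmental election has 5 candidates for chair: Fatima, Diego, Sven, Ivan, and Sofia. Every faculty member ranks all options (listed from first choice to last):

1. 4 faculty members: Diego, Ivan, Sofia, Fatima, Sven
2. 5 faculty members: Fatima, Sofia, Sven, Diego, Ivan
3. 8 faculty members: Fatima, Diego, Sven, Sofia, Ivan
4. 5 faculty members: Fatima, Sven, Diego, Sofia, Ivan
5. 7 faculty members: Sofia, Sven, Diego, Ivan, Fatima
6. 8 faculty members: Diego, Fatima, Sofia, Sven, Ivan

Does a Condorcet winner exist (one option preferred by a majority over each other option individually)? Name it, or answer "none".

Diego vs Fatima: 19–18 for Diego.
Diego vs Sven: 20–17 for Diego.
Diego vs Ivan: 37–0 for Diego.
Diego vs Sofia: 25–12 for Diego.
Diego beats every other option head-to-head.

Diego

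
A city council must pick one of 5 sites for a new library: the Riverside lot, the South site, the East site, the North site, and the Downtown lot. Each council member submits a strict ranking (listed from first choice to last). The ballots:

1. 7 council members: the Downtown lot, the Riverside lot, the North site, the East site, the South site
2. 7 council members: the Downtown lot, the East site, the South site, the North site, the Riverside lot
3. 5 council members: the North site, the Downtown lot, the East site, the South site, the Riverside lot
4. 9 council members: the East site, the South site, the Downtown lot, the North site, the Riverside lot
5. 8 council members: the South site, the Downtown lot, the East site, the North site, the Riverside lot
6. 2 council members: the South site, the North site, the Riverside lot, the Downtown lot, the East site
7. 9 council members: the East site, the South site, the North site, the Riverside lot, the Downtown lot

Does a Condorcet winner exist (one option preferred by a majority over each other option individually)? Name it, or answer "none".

none

Checking pairwise contests:
the South site beats the Riverside lot 40–7.
the East site beats the South site 37–10.
the Downtown lot beats the East site 29–18.
the South site beats the North site 35–12.
the South site beats the Downtown lot 28–19.
Every option loses at least one head-to-head, so there is no Condorcet winner.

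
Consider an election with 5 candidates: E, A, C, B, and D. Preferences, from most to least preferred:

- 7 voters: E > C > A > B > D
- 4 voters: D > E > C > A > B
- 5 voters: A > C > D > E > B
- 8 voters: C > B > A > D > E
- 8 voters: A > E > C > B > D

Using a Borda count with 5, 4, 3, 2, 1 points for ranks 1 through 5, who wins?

E: 7·5 + 4·4 + 5·2 + 8·1 + 8·4 = 101
A: 7·3 + 4·2 + 5·5 + 8·3 + 8·5 = 118
C: 7·4 + 4·3 + 5·4 + 8·5 + 8·3 = 124
B: 7·2 + 4·1 + 5·1 + 8·4 + 8·2 = 71
D: 7·1 + 4·5 + 5·3 + 8·2 + 8·1 = 66
C has the highest Borda score (124).

C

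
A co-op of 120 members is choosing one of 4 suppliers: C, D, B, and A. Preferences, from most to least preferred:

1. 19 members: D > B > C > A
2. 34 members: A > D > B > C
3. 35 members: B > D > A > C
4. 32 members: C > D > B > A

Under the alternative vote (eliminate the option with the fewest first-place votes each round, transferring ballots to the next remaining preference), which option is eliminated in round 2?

C

Round 1: C 32, D 19, B 35, A 34. Eliminate D.
Round 2: C 32, B 54, A 34. Eliminate C.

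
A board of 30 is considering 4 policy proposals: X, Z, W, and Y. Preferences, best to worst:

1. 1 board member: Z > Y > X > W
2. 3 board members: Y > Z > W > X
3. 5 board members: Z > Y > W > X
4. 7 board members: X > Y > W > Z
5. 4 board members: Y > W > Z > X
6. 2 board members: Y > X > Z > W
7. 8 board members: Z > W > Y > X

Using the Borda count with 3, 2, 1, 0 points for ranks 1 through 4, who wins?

X: 1·1 + 3·0 + 5·0 + 7·3 + 4·0 + 2·2 + 8·0 = 26
Z: 1·3 + 3·2 + 5·3 + 7·0 + 4·1 + 2·1 + 8·3 = 54
W: 1·0 + 3·1 + 5·1 + 7·1 + 4·2 + 2·0 + 8·2 = 39
Y: 1·2 + 3·3 + 5·2 + 7·2 + 4·3 + 2·3 + 8·1 = 61
Y has the highest Borda score (61).

Y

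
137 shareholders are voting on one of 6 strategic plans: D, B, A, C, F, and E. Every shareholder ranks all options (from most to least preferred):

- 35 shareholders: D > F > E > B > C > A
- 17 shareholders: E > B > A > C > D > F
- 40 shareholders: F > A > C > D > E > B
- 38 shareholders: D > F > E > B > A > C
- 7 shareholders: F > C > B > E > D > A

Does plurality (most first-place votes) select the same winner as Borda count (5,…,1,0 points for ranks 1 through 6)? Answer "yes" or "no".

no

Plurality — first-place votes: D 73, B 0, A 0, C 0, F 47, E 17. Winner: D.
Borda — scores: D 469, B 235, A 249, C 217, F 527, E 358. Winner: F.
The two methods disagree.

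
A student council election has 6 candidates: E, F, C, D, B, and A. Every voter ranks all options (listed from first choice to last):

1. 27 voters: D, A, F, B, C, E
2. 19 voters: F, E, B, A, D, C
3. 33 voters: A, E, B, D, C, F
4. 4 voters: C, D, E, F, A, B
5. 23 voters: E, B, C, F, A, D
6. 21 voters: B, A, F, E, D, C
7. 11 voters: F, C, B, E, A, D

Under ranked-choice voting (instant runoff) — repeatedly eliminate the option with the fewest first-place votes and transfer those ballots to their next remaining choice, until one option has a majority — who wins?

Round 1: E 23, F 30, C 4, D 27, B 21, A 33. Eliminate C.
Round 2: E 23, F 30, D 31, B 21, A 33. Eliminate B.
Round 3: E 23, F 30, D 31, A 54. Eliminate E.
Round 4: F 53, D 31, A 54. Eliminate D.
Round 5: F 57, A 81. A has a majority.

A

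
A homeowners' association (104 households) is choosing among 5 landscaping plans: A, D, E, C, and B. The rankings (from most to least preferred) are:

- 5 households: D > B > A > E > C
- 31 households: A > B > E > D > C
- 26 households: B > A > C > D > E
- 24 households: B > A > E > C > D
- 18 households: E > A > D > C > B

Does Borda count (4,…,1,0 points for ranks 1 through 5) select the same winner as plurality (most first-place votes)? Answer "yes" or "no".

no

Borda — scores: A 338, D 113, E 187, C 94, B 308. Winner: A.
Plurality — first-place votes: A 31, D 5, E 18, C 0, B 50. Winner: B.
The two methods disagree.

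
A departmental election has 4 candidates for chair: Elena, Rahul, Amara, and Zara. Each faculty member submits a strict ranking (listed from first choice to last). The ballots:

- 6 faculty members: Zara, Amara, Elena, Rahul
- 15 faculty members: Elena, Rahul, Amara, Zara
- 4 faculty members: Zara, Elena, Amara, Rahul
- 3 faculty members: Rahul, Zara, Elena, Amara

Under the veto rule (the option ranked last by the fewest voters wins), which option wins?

Last-place votes: Elena 0, Rahul 10, Amara 3, Zara 15.
Elena is ranked last by the fewest voters, so Elena wins.

Elena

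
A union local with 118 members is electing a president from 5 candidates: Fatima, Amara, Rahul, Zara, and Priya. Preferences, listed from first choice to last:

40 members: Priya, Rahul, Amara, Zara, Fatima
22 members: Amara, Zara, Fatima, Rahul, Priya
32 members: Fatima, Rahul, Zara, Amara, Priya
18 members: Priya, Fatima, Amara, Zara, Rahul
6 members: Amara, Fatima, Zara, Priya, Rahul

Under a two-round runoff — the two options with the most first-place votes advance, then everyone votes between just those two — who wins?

Fatima

Round 1 first-place votes: Fatima 32, Amara 28, Rahul 0, Zara 0, Priya 58.
Priya and Fatima advance.
Runoff: Priya is preferred to Fatima by 58 voters; Fatima by 60.
Fatima wins the runoff.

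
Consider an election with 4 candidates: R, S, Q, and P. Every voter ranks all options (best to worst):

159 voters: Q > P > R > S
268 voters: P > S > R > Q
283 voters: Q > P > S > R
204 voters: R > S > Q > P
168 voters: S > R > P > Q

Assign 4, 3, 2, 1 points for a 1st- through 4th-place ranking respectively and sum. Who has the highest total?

P

R: 159·2 + 268·2 + 283·1 + 204·4 + 168·3 = 2457
S: 159·1 + 268·3 + 283·2 + 204·3 + 168·4 = 2813
Q: 159·4 + 268·1 + 283·4 + 204·2 + 168·1 = 2612
P: 159·3 + 268·4 + 283·3 + 204·1 + 168·2 = 2938
P has the highest Borda score (2938).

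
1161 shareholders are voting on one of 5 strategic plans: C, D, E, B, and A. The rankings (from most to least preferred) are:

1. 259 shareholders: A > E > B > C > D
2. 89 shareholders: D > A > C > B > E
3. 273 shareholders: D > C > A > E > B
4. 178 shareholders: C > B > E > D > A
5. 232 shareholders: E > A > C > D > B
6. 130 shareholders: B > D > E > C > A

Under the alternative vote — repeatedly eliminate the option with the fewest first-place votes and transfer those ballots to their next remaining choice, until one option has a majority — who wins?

E

Round 1: C 178, D 362, E 232, B 130, A 259. Eliminate B.
Round 2: C 178, D 492, E 232, A 259. Eliminate C.
Round 3: D 492, E 410, A 259. Eliminate A.
Round 4: D 492, E 669. E has a majority.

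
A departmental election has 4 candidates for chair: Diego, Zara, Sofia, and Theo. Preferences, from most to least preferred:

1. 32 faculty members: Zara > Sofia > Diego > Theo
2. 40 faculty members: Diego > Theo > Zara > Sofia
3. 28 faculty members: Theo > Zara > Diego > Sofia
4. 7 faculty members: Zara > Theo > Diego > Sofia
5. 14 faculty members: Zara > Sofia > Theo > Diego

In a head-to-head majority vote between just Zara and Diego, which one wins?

Voters preferring Zara to Diego: 81; preferring Diego to Zara: 40.
Zara wins the head-to-head.

Zara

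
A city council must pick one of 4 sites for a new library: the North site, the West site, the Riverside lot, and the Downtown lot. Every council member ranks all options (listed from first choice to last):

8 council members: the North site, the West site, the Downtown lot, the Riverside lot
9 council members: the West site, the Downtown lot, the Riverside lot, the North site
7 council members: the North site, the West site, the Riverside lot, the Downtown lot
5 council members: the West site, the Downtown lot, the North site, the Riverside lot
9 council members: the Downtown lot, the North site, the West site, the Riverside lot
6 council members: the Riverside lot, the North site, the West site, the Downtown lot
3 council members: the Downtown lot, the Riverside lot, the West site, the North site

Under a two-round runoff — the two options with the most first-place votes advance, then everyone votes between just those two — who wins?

the North site

Round 1 first-place votes: the North site 15, the West site 14, the Riverside lot 6, the Downtown lot 12.
the North site and the West site advance.
Runoff: the North site is preferred to the West site by 30 voters; the West site by 17.
the North site wins the runoff.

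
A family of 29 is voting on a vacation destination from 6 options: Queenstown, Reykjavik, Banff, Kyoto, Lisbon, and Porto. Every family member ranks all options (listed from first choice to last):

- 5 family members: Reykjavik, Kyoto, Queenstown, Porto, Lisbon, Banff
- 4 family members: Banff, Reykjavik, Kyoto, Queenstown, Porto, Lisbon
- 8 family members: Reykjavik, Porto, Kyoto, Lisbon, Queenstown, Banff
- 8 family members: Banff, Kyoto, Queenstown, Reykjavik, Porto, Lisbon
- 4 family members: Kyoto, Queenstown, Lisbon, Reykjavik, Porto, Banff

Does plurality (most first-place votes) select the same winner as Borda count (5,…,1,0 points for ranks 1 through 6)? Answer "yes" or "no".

Plurality — first-place votes: Queenstown 0, Reykjavik 13, Banff 12, Kyoto 4, Lisbon 0, Porto 0. Winner: Reykjavik.
Borda — scores: Queenstown 71, Reykjavik 105, Banff 60, Kyoto 108, Lisbon 33, Porto 58. Winner: Kyoto.
The two methods disagree.

no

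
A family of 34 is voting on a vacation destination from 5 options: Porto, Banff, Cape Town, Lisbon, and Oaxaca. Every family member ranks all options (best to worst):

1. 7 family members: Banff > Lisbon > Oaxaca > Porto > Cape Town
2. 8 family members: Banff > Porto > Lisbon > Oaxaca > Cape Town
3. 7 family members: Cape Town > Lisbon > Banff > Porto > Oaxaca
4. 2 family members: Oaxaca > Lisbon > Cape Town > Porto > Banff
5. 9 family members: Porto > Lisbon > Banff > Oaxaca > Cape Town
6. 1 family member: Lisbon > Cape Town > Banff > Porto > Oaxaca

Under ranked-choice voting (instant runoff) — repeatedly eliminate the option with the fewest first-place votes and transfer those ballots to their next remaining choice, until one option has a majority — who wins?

Banff

Round 1: Porto 9, Banff 15, Cape Town 7, Lisbon 1, Oaxaca 2. Eliminate Lisbon.
Round 2: Porto 9, Banff 15, Cape Town 8, Oaxaca 2. Eliminate Oaxaca.
Round 3: Porto 9, Banff 15, Cape Town 10. Eliminate Porto.
Round 4: Banff 24, Cape Town 10. Banff has a majority.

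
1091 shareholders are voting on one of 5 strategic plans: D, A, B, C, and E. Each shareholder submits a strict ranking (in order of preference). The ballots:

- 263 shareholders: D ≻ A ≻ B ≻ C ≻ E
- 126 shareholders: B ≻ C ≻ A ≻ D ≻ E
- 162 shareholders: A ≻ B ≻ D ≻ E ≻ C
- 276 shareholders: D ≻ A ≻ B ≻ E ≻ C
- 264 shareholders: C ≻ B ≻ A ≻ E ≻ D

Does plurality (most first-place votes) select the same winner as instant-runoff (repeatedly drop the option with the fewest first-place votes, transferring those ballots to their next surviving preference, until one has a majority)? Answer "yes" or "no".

Plurality — first-place votes: D 539, A 162, B 126, C 264, E 0. Winner: D.
Instant-runoff — R1 D 539, A 162, B 126, C 264, E 0 (E out); R2 D 539, A 162, B 126, C 264 (B out); R3 D 539, A 162, C 390 (A out); R4 D 701, C 390 (D winner). Winner: D.
The two methods agree.

yes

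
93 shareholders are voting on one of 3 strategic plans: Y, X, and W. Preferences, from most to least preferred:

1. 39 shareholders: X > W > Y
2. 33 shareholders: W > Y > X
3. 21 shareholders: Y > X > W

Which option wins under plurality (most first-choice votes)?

X

First-place votes: Y 21, X 39, W 33.
X has the most first-place votes.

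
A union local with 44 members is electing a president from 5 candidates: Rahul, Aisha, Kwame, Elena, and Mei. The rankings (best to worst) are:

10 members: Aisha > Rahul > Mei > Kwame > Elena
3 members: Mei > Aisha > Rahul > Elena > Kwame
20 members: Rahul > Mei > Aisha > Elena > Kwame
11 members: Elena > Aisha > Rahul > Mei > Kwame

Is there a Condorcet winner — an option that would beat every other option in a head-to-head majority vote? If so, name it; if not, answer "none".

Checking pairwise contests:
Aisha beats Rahul 24–20.
Mei beats Aisha 23–21.
Rahul beats Kwame 44–0.
Rahul beats Elena 33–11.
Rahul beats Mei 41–3.
Every option loses at least one head-to-head, so there is no Condorcet winner.

none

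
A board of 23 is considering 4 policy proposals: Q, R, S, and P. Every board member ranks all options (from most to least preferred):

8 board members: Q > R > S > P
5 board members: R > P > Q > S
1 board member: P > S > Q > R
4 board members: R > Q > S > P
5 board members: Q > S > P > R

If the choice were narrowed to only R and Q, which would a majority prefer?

Q

Voters preferring R to Q: 9; preferring Q to R: 14.
Q wins the head-to-head.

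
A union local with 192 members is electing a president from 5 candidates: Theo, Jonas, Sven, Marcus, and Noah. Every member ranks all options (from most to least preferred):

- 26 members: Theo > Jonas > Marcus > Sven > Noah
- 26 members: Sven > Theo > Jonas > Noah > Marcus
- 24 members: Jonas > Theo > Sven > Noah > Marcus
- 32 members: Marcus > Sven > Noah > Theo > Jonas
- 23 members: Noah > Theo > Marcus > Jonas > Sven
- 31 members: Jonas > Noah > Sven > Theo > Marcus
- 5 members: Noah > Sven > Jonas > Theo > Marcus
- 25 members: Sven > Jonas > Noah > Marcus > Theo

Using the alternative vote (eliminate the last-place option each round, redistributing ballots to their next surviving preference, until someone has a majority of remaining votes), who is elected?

Jonas

Round 1: Theo 26, Jonas 55, Sven 51, Marcus 32, Noah 28. Eliminate Theo.
Round 2: Jonas 81, Sven 51, Marcus 32, Noah 28. Eliminate Noah.
Round 3: Jonas 81, Sven 56, Marcus 55. Eliminate Marcus.
Round 4: Jonas 104, Sven 88. Jonas has a majority.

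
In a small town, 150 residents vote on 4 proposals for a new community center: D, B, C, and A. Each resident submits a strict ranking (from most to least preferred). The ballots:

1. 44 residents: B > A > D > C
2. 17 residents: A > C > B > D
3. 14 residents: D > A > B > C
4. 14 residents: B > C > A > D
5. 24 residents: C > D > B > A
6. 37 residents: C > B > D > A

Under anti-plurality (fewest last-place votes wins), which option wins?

Last-place votes: D 31, B 0, C 58, A 61.
B is ranked last by the fewest voters, so B wins.

B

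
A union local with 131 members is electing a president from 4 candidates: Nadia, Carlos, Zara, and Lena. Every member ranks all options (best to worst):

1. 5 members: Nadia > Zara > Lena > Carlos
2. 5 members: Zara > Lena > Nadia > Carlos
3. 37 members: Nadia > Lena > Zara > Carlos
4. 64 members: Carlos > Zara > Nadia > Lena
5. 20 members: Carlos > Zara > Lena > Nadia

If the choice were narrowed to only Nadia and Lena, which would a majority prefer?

Nadia

Voters preferring Nadia to Lena: 106; preferring Lena to Nadia: 25.
Nadia wins the head-to-head.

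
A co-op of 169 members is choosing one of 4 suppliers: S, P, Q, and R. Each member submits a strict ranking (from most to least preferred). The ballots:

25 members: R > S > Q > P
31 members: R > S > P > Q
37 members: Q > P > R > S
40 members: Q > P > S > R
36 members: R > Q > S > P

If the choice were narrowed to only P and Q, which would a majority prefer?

Voters preferring P to Q: 31; preferring Q to P: 138.
Q wins the head-to-head.

Q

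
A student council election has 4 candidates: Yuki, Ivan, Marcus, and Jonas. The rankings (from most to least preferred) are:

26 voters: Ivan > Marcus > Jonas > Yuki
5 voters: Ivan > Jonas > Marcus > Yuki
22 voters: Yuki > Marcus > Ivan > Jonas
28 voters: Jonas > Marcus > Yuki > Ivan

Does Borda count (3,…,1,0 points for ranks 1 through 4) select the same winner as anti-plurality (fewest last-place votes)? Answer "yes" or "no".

yes

Borda — scores: Yuki 94, Ivan 115, Marcus 157, Jonas 120. Winner: Marcus.
Anti-plurality — last-place votes: Yuki 31, Ivan 28, Marcus 0, Jonas 22. Winner: Marcus.
The two methods agree.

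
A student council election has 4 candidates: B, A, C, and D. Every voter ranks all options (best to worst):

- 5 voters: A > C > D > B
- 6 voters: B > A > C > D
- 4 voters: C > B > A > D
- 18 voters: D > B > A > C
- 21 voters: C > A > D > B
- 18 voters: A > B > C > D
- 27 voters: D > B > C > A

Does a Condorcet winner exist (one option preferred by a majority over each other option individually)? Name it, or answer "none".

none

Checking pairwise contests:
D beats B 71–28.
B beats A 55–44.
B beats C 69–30.
A beats D 54–45.
Every option loses at least one head-to-head, so there is no Condorcet winner.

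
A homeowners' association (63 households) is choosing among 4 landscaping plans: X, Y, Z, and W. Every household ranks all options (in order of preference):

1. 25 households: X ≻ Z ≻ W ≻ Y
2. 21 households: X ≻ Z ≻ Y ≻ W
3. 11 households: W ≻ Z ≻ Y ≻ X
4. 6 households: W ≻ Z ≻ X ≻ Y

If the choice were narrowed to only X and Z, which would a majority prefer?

Voters preferring X to Z: 46; preferring Z to X: 17.
X wins the head-to-head.

X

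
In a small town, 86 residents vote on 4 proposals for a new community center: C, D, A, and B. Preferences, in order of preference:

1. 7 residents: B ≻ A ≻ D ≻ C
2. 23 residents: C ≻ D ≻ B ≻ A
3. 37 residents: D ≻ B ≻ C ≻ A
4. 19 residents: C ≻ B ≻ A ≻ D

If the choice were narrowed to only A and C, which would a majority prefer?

Voters preferring A to C: 7; preferring C to A: 79.
C wins the head-to-head.

C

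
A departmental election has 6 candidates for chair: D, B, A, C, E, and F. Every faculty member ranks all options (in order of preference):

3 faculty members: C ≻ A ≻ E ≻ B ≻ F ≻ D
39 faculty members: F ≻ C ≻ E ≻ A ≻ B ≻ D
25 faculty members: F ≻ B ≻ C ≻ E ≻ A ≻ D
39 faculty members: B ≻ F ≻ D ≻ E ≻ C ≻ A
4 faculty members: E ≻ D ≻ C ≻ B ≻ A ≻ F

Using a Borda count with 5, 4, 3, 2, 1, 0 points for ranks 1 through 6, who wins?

D: 3·0 + 39·0 + 25·0 + 39·3 + 4·4 = 133
B: 3·2 + 39·1 + 25·4 + 39·5 + 4·2 = 348
A: 3·4 + 39·2 + 25·1 + 39·0 + 4·1 = 119
C: 3·5 + 39·4 + 25·3 + 39·1 + 4·3 = 297
E: 3·3 + 39·3 + 25·2 + 39·2 + 4·5 = 274
F: 3·1 + 39·5 + 25·5 + 39·4 + 4·0 = 479
F has the highest Borda score (479).

F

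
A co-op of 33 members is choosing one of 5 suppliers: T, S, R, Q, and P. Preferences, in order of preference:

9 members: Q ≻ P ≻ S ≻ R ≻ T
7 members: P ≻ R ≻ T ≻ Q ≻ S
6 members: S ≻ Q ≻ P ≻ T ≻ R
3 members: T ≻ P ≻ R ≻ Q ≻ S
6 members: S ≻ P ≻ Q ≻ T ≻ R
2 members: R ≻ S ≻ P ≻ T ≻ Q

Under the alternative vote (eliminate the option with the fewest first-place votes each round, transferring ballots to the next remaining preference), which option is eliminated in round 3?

Q

Round 1: T 3, S 12, R 2, Q 9, P 7. Eliminate R.
Round 2: T 3, S 14, Q 9, P 7. Eliminate T.
Round 3: S 14, Q 9, P 10. Eliminate Q.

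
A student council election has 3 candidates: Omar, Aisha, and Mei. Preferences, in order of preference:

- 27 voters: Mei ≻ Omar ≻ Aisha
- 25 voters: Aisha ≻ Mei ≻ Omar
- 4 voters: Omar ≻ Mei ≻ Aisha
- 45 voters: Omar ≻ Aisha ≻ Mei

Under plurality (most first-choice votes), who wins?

Omar

First-place votes: Omar 49, Aisha 25, Mei 27.
Omar has the most first-place votes.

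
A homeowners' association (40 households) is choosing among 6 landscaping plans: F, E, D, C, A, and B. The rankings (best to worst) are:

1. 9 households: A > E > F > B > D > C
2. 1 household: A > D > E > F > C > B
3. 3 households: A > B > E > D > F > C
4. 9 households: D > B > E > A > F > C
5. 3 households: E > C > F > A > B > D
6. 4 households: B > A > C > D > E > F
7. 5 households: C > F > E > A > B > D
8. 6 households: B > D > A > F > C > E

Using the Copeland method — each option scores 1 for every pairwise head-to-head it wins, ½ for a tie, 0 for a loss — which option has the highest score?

F: beats C; loses to E, D, A, and B → score 1.
E: beats F and C; ties D; loses to A and B → score 2.5.
D: beats F and C; ties E; loses to A and B → score 2.5.
C: loses to F, E, D, A, and B → score 0.
A: beats F, E, D, C, and B → score 5.
B: beats F, E, D, and C; loses to A → score 4.
A has the best pairwise record.

A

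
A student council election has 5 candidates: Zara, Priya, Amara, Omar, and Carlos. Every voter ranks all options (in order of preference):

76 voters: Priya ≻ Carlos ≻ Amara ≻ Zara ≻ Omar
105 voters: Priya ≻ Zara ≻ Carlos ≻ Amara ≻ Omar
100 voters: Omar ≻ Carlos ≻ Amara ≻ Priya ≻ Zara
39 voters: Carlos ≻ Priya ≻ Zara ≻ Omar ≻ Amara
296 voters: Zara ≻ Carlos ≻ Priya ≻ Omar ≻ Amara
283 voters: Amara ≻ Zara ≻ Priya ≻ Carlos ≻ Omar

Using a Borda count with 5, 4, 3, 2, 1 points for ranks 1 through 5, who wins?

Zara: 76·2 + 105·4 + 100·1 + 39·3 + 296·5 + 283·4 = 3401
Priya: 76·5 + 105·5 + 100·2 + 39·4 + 296·3 + 283·3 = 2998
Amara: 76·3 + 105·2 + 100·3 + 39·1 + 296·1 + 283·5 = 2488
Omar: 76·1 + 105·1 + 100·5 + 39·2 + 296·2 + 283·1 = 1634
Carlos: 76·4 + 105·3 + 100·4 + 39·5 + 296·4 + 283·2 = 2964
Zara has the highest Borda score (3401).

Zara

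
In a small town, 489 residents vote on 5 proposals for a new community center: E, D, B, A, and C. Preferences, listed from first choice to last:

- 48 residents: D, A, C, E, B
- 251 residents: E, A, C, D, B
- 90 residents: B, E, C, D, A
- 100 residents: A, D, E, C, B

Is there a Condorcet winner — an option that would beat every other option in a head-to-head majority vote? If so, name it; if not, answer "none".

E vs D: 341–148 for E.
E vs B: 399–90 for E.
E vs A: 341–148 for E.
E vs C: 441–48 for E.
E beats every other option head-to-head.

E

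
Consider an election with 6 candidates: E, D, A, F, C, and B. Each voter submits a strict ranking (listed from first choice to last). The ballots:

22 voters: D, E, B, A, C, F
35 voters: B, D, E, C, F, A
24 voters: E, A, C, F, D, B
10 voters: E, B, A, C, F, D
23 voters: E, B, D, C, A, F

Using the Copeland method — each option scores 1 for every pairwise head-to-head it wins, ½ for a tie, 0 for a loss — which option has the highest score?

E: beats A, F, C, and B; ties D → score 4.5.
D: beats A, F, and C; ties E; loses to B → score 3.5.
A: beats F; loses to E, D, C, and B → score 1.
F: loses to E, D, A, C, and B → score 0.
C: beats A and F; loses to E, D, and B → score 2.
B: beats D, A, F, and C; loses to E → score 4.
E has the best pairwise record.

E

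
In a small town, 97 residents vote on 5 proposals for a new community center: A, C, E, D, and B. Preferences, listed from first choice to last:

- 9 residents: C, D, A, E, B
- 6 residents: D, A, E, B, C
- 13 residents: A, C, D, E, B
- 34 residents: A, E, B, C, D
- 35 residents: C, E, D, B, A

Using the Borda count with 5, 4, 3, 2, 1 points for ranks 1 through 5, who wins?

A: 9·3 + 6·4 + 13·5 + 34·5 + 35·1 = 321
C: 9·5 + 6·1 + 13·4 + 34·2 + 35·5 = 346
E: 9·2 + 6·3 + 13·2 + 34·4 + 35·4 = 338
D: 9·4 + 6·5 + 13·3 + 34·1 + 35·3 = 244
B: 9·1 + 6·2 + 13·1 + 34·3 + 35·2 = 206
C has the highest Borda score (346).

C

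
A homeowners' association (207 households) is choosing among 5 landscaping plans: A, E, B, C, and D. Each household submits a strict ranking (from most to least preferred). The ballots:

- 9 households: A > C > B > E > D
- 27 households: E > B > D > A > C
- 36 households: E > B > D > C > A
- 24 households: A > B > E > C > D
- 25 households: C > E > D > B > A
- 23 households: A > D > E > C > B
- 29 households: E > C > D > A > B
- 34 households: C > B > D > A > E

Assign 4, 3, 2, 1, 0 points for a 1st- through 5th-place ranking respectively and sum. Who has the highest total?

A: 9·4 + 27·1 + 36·0 + 24·4 + 25·0 + 23·4 + 29·1 + 34·1 = 314
E: 9·1 + 27·4 + 36·4 + 24·2 + 25·3 + 23·2 + 29·4 + 34·0 = 546
B: 9·2 + 27·3 + 36·3 + 24·3 + 25·1 + 23·0 + 29·0 + 34·3 = 406
C: 9·3 + 27·0 + 36·1 + 24·1 + 25·4 + 23·1 + 29·3 + 34·4 = 433
D: 9·0 + 27·2 + 36·2 + 24·0 + 25·2 + 23·3 + 29·2 + 34·2 = 371
E has the highest Borda score (546).

E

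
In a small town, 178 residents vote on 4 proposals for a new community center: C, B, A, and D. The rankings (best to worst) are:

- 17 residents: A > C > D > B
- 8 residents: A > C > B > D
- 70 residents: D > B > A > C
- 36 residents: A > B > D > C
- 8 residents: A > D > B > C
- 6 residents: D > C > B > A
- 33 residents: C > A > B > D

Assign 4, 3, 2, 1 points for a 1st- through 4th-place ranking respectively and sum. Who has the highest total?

A

C: 17·3 + 8·3 + 70·1 + 36·1 + 8·1 + 6·3 + 33·4 = 339
B: 17·1 + 8·2 + 70·3 + 36·3 + 8·2 + 6·2 + 33·2 = 445
A: 17·4 + 8·4 + 70·2 + 36·4 + 8·4 + 6·1 + 33·3 = 521
D: 17·2 + 8·1 + 70·4 + 36·2 + 8·3 + 6·4 + 33·1 = 475
A has the highest Borda score (521).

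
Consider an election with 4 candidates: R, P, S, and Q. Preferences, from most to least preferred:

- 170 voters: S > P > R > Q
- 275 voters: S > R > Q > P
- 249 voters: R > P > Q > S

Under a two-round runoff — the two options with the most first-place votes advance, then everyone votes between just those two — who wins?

S

Round 1 first-place votes: R 249, P 0, S 445, Q 0.
S and R advance.
Runoff: S is preferred to R by 445 voters; R by 249.
S wins the runoff.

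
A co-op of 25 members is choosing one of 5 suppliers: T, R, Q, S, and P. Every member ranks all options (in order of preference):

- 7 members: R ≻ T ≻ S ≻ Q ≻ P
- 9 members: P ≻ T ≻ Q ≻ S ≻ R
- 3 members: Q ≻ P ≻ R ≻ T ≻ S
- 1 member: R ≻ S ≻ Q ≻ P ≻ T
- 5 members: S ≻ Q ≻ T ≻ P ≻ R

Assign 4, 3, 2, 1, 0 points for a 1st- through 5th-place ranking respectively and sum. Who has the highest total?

T: 7·3 + 9·3 + 3·1 + 1·0 + 5·2 = 61
R: 7·4 + 9·0 + 3·2 + 1·4 + 5·0 = 38
Q: 7·1 + 9·2 + 3·4 + 1·2 + 5·3 = 54
S: 7·2 + 9·1 + 3·0 + 1·3 + 5·4 = 46
P: 7·0 + 9·4 + 3·3 + 1·1 + 5·1 = 51
T has the highest Borda score (61).

T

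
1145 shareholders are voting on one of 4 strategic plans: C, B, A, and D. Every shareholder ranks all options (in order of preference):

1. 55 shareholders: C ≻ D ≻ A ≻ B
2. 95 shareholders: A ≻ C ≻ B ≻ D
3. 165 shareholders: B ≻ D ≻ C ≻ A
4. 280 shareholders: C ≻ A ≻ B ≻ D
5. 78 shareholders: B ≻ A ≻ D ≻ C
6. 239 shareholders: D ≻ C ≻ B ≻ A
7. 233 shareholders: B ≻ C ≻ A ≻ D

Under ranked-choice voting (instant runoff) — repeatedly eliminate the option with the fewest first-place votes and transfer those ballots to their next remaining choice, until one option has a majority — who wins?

C

Round 1: C 335, B 476, A 95, D 239. Eliminate A.
Round 2: C 430, B 476, D 239. Eliminate D.
Round 3: C 669, B 476. C has a majority.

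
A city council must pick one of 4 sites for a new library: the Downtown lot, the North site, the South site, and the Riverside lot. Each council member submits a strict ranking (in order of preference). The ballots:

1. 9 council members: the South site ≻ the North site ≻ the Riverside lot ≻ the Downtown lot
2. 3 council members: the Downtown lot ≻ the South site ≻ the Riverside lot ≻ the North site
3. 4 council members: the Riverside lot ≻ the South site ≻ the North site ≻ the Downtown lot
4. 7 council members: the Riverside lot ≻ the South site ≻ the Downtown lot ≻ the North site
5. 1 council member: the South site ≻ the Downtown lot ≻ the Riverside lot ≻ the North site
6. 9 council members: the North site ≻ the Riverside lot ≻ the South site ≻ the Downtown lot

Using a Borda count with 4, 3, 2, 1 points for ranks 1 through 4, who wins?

the Downtown lot: 9·1 + 3·4 + 4·1 + 7·2 + 1·3 + 9·1 = 51
the North site: 9·3 + 3·1 + 4·2 + 7·1 + 1·1 + 9·4 = 82
the South site: 9·4 + 3·3 + 4·3 + 7·3 + 1·4 + 9·2 = 100
the Riverside lot: 9·2 + 3·2 + 4·4 + 7·4 + 1·2 + 9·3 = 97
the South site has the highest Borda score (100).

the South site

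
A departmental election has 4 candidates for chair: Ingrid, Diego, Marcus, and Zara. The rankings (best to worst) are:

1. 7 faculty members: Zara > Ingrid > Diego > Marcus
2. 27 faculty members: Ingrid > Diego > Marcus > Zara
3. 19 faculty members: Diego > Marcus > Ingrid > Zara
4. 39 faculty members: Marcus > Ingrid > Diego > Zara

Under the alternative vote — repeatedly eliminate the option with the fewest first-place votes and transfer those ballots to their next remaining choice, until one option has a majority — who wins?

Marcus

Round 1: Ingrid 27, Diego 19, Marcus 39, Zara 7. Eliminate Zara.
Round 2: Ingrid 34, Diego 19, Marcus 39. Eliminate Diego.
Round 3: Ingrid 34, Marcus 58. Marcus has a majority.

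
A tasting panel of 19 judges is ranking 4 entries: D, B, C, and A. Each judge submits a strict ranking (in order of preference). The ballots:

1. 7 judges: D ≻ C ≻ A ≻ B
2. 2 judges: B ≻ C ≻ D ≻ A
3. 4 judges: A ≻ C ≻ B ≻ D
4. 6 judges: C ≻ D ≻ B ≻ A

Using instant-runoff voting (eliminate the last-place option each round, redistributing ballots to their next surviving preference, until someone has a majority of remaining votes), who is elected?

C

Round 1: D 7, B 2, C 6, A 4. Eliminate B.
Round 2: D 7, C 8, A 4. Eliminate A.
Round 3: D 7, C 12. C has a majority.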